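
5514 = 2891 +2623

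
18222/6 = 3037 = 3037.00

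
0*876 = 0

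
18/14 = 9/7 = 1.29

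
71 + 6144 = 6215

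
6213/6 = 2071/2= 1035.50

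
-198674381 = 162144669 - 360819050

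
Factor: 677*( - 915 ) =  - 3^1 * 5^1*61^1 * 677^1 = - 619455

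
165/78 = 2 + 3/26= 2.12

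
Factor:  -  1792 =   -  2^8*7^1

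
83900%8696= 5636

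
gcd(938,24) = 2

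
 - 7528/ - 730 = 3764/365 = 10.31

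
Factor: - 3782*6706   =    -  2^2 *7^1 * 31^1*61^1*479^1 =- 25362092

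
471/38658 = 157/12886 = 0.01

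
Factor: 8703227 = 13^1*669479^1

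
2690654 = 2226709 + 463945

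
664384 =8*83048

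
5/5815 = 1/1163 = 0.00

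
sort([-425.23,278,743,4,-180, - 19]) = [ - 425.23 , - 180, - 19,4,278, 743 ]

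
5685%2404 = 877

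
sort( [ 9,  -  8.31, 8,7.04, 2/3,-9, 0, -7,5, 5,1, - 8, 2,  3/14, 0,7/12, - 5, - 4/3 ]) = [ - 9, - 8.31, - 8, - 7, - 5,- 4/3,0, 0, 3/14,7/12, 2/3, 1, 2,  5,5, 7.04,8, 9 ] 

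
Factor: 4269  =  3^1*1423^1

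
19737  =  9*2193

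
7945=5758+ 2187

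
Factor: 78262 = 2^1*109^1*359^1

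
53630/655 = 81+115/131 = 81.88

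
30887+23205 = 54092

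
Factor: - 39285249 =-3^1*17^1*67^1*11497^1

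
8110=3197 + 4913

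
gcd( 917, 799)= 1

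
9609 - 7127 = 2482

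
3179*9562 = 30397598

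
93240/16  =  11655/2 = 5827.50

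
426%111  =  93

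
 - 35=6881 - 6916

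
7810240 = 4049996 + 3760244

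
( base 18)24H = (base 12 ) 515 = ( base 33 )mb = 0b1011100001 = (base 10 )737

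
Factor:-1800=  - 2^3*3^2*5^2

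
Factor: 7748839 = 7^1* 1106977^1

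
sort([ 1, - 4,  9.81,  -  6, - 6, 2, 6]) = [-6, -6, -4, 1, 2 , 6,9.81 ]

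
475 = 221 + 254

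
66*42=2772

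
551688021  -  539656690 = 12031331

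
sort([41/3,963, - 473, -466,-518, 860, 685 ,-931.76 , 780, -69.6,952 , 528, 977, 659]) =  [ - 931.76,-518, - 473, - 466 ,-69.6, 41/3, 528 , 659, 685, 780,860,952,963,977]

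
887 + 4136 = 5023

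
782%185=42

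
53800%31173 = 22627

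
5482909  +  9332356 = 14815265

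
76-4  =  72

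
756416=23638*32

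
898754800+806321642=1705076442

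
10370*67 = 694790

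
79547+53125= 132672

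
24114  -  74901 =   -  50787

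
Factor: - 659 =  - 659^1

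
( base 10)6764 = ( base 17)166f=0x1a6c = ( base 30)7fe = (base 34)5SW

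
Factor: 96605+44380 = 140985 = 3^2*5^1*13^1*241^1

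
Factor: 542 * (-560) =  - 2^5 * 5^1*7^1*271^1 = - 303520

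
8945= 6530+2415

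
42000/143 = 293 + 101/143 = 293.71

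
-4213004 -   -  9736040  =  5523036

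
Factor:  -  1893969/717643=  - 3^3 * 7^1*11^1 * 47^(  -  1)*911^1* 15269^( -1)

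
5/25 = 1/5 =0.20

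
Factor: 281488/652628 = 292/677 = 2^2*73^1*677^ (-1 ) 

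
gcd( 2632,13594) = 14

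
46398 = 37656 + 8742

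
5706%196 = 22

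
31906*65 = 2073890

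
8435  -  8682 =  - 247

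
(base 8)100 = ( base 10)64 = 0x40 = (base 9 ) 71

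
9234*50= 461700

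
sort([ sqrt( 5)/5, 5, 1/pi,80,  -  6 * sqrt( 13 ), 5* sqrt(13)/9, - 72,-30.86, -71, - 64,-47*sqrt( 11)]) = [ - 47*sqrt (11), - 72,-71, - 64,-30.86,-6 * sqrt(13 ), 1/pi, sqrt(5)/5, 5*sqrt ( 13) /9, 5 , 80 ]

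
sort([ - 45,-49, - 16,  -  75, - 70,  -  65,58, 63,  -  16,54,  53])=[-75, -70, - 65, - 49, - 45, - 16, - 16, 53 , 54 , 58,  63]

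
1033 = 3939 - 2906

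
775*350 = 271250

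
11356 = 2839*4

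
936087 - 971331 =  - 35244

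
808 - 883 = -75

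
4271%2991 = 1280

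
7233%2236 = 525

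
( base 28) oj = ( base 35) JQ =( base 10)691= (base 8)1263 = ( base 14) 375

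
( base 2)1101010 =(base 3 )10221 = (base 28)3m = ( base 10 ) 106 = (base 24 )4A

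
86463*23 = 1988649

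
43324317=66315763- 22991446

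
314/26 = 157/13=12.08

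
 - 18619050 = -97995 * 190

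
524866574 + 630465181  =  1155331755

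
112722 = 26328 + 86394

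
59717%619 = 293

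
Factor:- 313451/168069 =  - 3^(-1) *11^( - 2)*677^1= - 677/363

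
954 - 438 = 516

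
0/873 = 0 = 0.00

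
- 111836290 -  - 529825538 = 417989248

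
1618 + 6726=8344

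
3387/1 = 3387=3387.00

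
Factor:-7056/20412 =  - 2^2*3^(  -  4 )*7^1 = - 28/81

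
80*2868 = 229440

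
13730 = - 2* ( - 6865)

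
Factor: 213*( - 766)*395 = - 2^1*3^1*5^1 * 71^1*79^1*383^1 = - 64447410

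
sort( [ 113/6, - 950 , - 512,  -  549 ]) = [  -  950, - 549,-512, 113/6] 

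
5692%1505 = 1177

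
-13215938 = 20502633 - 33718571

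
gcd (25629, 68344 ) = 8543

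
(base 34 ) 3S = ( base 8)202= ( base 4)2002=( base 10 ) 130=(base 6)334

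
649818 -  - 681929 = 1331747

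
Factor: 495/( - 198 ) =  - 2^( - 1 )*5^1 = - 5/2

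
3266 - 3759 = -493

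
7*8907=62349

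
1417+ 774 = 2191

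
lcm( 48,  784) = 2352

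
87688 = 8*10961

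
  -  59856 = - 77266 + 17410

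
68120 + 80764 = 148884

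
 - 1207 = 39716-40923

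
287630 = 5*57526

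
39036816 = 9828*3972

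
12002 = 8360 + 3642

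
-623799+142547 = -481252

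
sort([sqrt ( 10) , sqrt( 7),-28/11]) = [ - 28/11, sqrt (7), sqrt(10 ) ]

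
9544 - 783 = 8761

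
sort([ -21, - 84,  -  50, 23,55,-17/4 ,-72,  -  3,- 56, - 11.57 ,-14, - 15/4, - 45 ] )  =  [ - 84,-72,-56, - 50, -45 , - 21, - 14,  -  11.57,  -  17/4,  -  15/4,  -  3, 23, 55]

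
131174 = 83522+47652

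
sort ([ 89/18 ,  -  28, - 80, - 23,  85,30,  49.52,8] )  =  [ - 80,- 28, - 23,89/18, 8,30,  49.52, 85 ]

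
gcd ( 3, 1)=1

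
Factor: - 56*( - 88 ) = 4928 = 2^6*7^1*11^1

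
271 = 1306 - 1035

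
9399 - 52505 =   -  43106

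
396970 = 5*79394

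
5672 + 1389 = 7061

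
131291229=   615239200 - 483947971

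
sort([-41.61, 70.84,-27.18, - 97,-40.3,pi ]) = [  -  97 ,-41.61 , - 40.3, - 27.18,  pi, 70.84 ] 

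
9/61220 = 9/61220 = 0.00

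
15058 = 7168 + 7890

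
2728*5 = 13640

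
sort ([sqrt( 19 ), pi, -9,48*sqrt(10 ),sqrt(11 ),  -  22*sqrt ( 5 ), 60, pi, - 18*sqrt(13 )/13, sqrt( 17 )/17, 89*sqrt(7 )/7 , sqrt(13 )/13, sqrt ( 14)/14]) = [ - 22*sqrt(5 ) , - 9, - 18*sqrt( 13) /13,sqrt (17 ) /17, sqrt( 14 ) /14, sqrt( 13 )/13, pi, pi, sqrt( 11 ),sqrt( 19 ),89*sqrt( 7 )/7, 60, 48* sqrt( 10) ]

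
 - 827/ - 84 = 9+71/84  =  9.85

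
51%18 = 15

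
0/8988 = 0 = 0.00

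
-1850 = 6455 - 8305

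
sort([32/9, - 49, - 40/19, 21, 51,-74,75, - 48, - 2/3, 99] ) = [ - 74,-49,- 48,-40/19, - 2/3,32/9, 21,51,75,99 ] 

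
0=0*85039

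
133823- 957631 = - 823808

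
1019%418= 183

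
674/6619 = 674/6619 = 0.10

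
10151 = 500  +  9651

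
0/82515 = 0 = 0.00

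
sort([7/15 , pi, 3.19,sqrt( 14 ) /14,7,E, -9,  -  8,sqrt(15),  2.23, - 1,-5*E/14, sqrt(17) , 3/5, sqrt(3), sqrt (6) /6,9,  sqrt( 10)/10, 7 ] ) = [-9,-8,-1, - 5*E/14,sqrt (14)/14, sqrt(10)/10, sqrt(6)/6,7/15 , 3/5, sqrt( 3), 2.23,E,pi, 3.19, sqrt ( 15), sqrt( 17),7, 7,9 ] 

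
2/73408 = 1/36704 = 0.00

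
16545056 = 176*94006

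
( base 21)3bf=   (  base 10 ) 1569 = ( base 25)2cj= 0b11000100001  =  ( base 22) 357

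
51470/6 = 25735/3  =  8578.33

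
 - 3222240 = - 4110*784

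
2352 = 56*42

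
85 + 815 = 900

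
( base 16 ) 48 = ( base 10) 72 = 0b1001000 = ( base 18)40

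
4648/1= 4648= 4648.00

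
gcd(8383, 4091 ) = 1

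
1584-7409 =- 5825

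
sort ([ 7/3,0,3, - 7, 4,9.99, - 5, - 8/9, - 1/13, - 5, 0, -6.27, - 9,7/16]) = [ - 9,  -  7, - 6.27, - 5, - 5,  -  8/9,  -  1/13,  0,  0, 7/16, 7/3,3, 4, 9.99] 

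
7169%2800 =1569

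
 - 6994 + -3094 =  - 10088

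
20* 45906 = 918120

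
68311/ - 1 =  - 68311+0/1 = -68311.00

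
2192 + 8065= 10257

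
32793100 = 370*88630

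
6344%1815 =899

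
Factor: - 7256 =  - 2^3*907^1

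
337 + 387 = 724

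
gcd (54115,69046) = 79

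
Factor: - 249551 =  - 61^1*4091^1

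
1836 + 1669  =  3505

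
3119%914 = 377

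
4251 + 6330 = 10581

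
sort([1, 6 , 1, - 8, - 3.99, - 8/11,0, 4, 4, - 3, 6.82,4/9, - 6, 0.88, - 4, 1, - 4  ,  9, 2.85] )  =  [ - 8, - 6, - 4, - 4,-3.99 , - 3, - 8/11, 0,4/9, 0.88,1,1,1, 2.85, 4,4,6, 6.82, 9] 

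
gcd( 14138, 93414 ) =2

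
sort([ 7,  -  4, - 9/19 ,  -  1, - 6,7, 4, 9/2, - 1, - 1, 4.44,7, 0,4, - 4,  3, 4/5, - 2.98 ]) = [ - 6,  -  4 , - 4, - 2.98, - 1, - 1,-1, - 9/19, 0,4/5,3, 4, 4, 4.44, 9/2,7, 7, 7] 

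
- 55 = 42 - 97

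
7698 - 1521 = 6177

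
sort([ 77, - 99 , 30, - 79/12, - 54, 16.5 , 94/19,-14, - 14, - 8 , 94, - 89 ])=[ - 99, - 89, - 54, - 14, -14, - 8 , - 79/12,94/19,16.5, 30, 77, 94] 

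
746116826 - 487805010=258311816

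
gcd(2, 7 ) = 1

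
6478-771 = 5707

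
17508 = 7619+9889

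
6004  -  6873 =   -  869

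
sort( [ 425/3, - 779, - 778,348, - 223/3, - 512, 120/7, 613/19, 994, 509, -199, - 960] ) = [-960, - 779 ,-778, - 512, - 199, - 223/3, 120/7, 613/19, 425/3, 348,509, 994] 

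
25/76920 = 5/15384 = 0.00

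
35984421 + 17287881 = 53272302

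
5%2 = 1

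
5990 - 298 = 5692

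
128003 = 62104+65899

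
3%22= 3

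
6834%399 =51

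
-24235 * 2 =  - 48470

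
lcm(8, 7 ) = 56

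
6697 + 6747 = 13444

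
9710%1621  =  1605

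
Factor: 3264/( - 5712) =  - 2^2 * 7^(-1)  =  - 4/7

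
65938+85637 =151575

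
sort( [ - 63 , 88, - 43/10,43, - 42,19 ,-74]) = [ - 74, - 63, - 42,-43/10,19,  43,  88] 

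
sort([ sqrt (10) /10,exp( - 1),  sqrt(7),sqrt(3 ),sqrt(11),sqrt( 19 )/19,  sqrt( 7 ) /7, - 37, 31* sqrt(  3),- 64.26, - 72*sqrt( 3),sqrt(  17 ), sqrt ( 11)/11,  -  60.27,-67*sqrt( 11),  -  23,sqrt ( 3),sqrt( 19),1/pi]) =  [ - 67*sqrt ( 11 ), - 72 * sqrt(3), -64.26, - 60.27, - 37, - 23,sqrt(19) /19,sqrt(11)/11,  sqrt(10) /10,1/pi,exp( - 1),sqrt( 7)/7, sqrt(3),sqrt( 3 ),  sqrt ( 7),sqrt (11 ), sqrt (17 ),sqrt(19 ) , 31 * sqrt( 3 ) ]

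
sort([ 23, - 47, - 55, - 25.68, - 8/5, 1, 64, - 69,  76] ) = [ - 69, - 55 , -47, - 25.68,-8/5, 1, 23,64, 76]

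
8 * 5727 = 45816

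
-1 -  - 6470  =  6469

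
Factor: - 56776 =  - 2^3*47^1*151^1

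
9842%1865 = 517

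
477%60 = 57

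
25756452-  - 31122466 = 56878918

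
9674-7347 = 2327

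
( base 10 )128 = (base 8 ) 200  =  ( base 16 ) 80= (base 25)53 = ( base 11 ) 107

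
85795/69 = 1243 + 28/69 = 1243.41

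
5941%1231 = 1017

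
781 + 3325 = 4106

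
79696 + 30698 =110394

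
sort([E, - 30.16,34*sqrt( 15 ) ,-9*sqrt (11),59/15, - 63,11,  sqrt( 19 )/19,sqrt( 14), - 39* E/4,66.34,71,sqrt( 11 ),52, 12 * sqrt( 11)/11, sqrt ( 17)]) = [ -63, - 30.16,- 9*sqrt(11), - 39*E/4, sqrt(19 )/19,E, sqrt(11),12*sqrt (11) /11, sqrt(14), 59/15, sqrt( 17),11,52, 66.34, 71, 34  *  sqrt( 15)]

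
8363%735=278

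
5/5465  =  1/1093=0.00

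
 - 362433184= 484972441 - 847405625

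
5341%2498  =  345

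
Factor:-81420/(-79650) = 46/45  =  2^1*3^( - 2) * 5^( - 1) * 23^1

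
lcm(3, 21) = 21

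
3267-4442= - 1175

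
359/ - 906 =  - 359/906 = -  0.40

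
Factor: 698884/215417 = 2^2*174721^1*215417^(-1) 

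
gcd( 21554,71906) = 2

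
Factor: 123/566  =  2^( - 1)*3^1*41^1*283^( - 1) 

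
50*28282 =1414100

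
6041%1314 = 785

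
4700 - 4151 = 549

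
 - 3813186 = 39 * (-97774 ) 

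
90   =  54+36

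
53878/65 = 53878/65 = 828.89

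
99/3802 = 99/3802=0.03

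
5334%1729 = 147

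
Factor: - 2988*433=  - 2^2*3^2*83^1*433^1=- 1293804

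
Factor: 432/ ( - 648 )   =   - 2^1*3^ ( - 1) = - 2/3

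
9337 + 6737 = 16074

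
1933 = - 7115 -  - 9048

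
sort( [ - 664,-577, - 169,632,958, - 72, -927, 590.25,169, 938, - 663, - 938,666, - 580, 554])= [ - 938, - 927, - 664,- 663, - 580, - 577,  -  169, - 72,169, 554,590.25, 632 , 666 , 938,958] 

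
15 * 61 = 915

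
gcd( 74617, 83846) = 1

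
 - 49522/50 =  - 991 + 14/25 = - 990.44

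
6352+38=6390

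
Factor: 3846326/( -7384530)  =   - 1923163/3692265= -  3^(-1 )*5^( - 1)*11^1*359^1*487^1 * 246151^ ( - 1)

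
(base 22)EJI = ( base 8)16054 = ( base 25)bdc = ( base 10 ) 7212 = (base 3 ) 100220010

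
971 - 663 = 308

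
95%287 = 95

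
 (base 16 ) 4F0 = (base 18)3g4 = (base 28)1h4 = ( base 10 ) 1264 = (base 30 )1c4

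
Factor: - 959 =-7^1*137^1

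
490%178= 134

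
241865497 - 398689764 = -156824267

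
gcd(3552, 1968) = 48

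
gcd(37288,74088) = 8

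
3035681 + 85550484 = 88586165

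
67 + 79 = 146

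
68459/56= 68459/56 =1222.48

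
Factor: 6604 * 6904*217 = 2^5*7^1*13^1 *31^1*127^1 * 863^1 = 9893901472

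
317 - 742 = - 425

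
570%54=30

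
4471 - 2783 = 1688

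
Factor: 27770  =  2^1 *5^1 * 2777^1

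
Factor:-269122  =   - 2^1* 7^1*47^1*409^1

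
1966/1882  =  983/941 =1.04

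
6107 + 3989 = 10096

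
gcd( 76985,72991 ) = 1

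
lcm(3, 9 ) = 9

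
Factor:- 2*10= - 2^2 * 5^1 = - 20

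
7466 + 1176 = 8642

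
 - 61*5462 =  - 333182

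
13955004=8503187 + 5451817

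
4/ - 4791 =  - 4/4791 = - 0.00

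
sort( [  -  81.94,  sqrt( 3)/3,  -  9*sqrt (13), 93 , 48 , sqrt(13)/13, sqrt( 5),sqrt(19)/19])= [ - 81.94, - 9*sqrt (13),sqrt ( 19 ) /19,sqrt( 13 )/13, sqrt(3)/3,sqrt ( 5 ),48,93]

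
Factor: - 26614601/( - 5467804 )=2^(-2)*13^1*89^(-1 )*1409^1 * 1453^1*15359^( - 1 )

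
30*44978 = 1349340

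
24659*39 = 961701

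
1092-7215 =-6123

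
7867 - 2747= 5120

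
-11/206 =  - 1 + 195/206=-0.05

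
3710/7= 530 = 530.00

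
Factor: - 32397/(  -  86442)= 10799/28814 = 2^(-1) * 10799^1*14407^( - 1) 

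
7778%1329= 1133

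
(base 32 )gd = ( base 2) 1000001101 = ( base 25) l0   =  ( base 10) 525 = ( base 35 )f0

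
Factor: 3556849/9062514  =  2^( - 1 )*3^( - 2)  *  61^1*89^( - 1 )*5657^( - 1)*58309^1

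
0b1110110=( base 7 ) 226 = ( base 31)3p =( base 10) 118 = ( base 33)3j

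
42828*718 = 30750504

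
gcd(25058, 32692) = 22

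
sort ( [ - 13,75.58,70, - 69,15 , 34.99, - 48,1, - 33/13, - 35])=[ - 69 ,-48, - 35, - 13, -33/13,1,15,34.99,70,75.58]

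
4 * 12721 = 50884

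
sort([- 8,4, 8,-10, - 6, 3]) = [-10, -8 , - 6,  3 , 4, 8 ] 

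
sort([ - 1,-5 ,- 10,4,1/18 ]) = [ - 10, - 5, - 1,1/18  ,  4]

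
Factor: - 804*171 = -137484 = - 2^2*3^3*19^1*67^1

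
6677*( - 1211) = - 8085847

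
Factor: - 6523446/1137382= -3261723/568691=- 3^1*568691^( - 1)*1087241^1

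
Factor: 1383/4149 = 1/3  =  3^ (-1 )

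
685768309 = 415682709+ 270085600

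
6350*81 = 514350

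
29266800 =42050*696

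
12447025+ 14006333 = 26453358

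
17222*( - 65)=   -  1119430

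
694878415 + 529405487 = 1224283902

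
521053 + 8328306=8849359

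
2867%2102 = 765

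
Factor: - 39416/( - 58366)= 52/77  =  2^2*7^ (  -  1)*11^(-1 )*13^1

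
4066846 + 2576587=6643433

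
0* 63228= 0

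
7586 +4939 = 12525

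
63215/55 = 12643/11 = 1149.36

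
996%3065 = 996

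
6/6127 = 6/6127  =  0.00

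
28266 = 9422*3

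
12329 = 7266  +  5063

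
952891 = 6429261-5476370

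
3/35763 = 1/11921 = 0.00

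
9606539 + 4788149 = 14394688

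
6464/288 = 22 + 4/9 = 22.44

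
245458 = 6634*37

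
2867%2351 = 516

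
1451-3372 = -1921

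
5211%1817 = 1577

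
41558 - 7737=33821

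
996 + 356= 1352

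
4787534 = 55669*86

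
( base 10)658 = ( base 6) 3014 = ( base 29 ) mk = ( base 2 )1010010010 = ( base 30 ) ls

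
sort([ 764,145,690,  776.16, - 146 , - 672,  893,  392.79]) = [ - 672, - 146,145,  392.79, 690,764, 776.16,893]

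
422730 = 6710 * 63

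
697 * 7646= 5329262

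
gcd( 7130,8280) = 230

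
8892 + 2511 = 11403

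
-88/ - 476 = 22/119 = 0.18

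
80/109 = 80/109 = 0.73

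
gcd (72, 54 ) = 18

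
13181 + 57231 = 70412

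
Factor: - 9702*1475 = -2^1*3^2*5^2*7^2 * 11^1*59^1 = - 14310450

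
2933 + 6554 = 9487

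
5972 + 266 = 6238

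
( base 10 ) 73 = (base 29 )2f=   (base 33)27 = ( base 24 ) 31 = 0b1001001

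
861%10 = 1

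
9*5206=46854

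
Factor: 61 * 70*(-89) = - 380030 = - 2^1 * 5^1 * 7^1*61^1*89^1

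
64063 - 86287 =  - 22224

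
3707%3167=540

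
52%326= 52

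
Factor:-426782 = - 2^1 * 213391^1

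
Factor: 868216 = 2^3 * 41^1*2647^1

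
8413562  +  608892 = 9022454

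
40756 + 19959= 60715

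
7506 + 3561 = 11067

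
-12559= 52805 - 65364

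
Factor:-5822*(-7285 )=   2^1*5^1*31^1*41^1*47^1*71^1 = 42413270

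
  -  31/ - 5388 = 31/5388  =  0.01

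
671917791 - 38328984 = 633588807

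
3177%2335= 842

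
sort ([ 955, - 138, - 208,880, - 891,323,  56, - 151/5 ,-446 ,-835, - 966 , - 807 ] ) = [ - 966, - 891, - 835, - 807, - 446, - 208,- 138,-151/5,56,323,880,955] 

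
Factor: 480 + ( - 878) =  - 2^1*199^1 = - 398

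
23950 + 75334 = 99284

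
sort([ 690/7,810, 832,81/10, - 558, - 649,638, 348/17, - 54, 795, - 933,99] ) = [-933, - 649, - 558,  -  54, 81/10,  348/17,690/7, 99, 638,795, 810,832]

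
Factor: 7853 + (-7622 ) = 3^1 * 7^1* 11^1 = 231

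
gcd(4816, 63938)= 14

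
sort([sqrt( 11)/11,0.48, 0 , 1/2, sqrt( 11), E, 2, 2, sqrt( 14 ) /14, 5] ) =[ 0, sqrt( 14 ) /14,  sqrt( 11 ) /11, 0.48, 1/2, 2, 2, E, sqrt( 11 ), 5 ] 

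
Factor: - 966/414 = -7/3  =  - 3^( -1 )*7^1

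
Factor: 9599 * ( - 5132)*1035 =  - 2^2*3^2*5^1*23^1*29^1*331^1*1283^1 = - 50986240380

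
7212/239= 7212/239  =  30.18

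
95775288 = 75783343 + 19991945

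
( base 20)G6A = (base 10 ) 6530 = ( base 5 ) 202110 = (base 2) 1100110000010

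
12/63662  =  6/31831 = 0.00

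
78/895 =78/895=0.09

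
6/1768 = 3/884 = 0.00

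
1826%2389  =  1826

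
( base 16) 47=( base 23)32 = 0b1000111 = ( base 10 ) 71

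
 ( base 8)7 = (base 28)7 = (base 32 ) 7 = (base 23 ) 7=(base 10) 7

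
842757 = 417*2021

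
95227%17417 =8142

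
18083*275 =4972825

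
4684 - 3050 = 1634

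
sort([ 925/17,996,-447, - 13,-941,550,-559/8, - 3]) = [  -  941,-447, - 559/8, -13,-3,925/17, 550,996 ] 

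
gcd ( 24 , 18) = 6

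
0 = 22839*0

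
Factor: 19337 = 61^1*317^1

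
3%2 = 1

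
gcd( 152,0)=152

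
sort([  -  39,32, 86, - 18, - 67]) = [  -  67, - 39,-18, 32,86 ]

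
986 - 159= 827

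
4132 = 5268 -1136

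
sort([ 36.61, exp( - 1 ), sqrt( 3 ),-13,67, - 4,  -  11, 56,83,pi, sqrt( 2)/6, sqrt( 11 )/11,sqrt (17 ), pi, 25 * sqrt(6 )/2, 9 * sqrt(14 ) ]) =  [ - 13, - 11, -4,  sqrt( 2 )/6, sqrt( 11 )/11, exp( - 1 ),  sqrt( 3 ), pi, pi, sqrt(17), 25 * sqrt(6) /2, 9*sqrt ( 14),36.61,56, 67, 83]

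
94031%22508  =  3999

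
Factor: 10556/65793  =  2^2 * 3^( - 1)*29^1*241^(-1 ) = 116/723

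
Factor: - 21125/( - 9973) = 5^3*13^2*9973^ (-1) 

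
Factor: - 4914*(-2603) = 12791142 = 2^1*3^3*7^1 * 13^1*19^1*  137^1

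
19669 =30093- 10424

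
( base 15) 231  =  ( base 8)760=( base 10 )496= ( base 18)19a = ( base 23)ld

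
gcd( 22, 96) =2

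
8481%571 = 487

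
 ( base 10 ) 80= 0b1010000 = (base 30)2K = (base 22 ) 3e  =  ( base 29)2M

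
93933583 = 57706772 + 36226811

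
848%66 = 56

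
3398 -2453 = 945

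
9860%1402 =46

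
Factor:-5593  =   - 7^1*17^1*47^1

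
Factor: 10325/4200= 59/24 = 2^(-3)*3^( - 1)*59^1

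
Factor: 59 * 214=12626=   2^1 * 59^1*107^1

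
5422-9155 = - 3733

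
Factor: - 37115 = -5^1*13^1*571^1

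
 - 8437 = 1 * ( - 8437 ) 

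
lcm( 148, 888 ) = 888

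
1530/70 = 21 + 6/7 = 21.86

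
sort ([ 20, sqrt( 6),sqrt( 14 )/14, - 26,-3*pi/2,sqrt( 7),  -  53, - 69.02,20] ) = [  -  69.02 , - 53, - 26, -3*pi/2,sqrt(14 )/14,sqrt( 6 ), sqrt( 7 ),  20, 20]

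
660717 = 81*8157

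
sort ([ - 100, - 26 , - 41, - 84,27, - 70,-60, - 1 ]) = [ - 100,- 84, - 70, - 60, - 41, - 26,-1, 27 ]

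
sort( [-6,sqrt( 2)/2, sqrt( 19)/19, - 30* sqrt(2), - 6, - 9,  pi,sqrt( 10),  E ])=[ - 30*sqrt(2), - 9 ,  -  6, - 6,sqrt( 19 ) /19, sqrt(2)/2, E,pi, sqrt( 10)]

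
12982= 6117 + 6865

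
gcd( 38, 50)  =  2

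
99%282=99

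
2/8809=2/8809  =  0.00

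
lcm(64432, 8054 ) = 64432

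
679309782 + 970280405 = 1649590187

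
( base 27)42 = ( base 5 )420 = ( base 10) 110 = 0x6E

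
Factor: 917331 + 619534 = 1536865 = 5^1*11^1*27943^1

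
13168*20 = 263360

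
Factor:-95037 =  - 3^1*79^1 *401^1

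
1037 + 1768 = 2805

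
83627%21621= 18764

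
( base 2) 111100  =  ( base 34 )1q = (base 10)60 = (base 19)33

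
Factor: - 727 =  - 727^1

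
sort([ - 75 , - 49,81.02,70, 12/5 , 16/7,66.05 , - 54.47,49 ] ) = [ - 75, - 54.47,-49 , 16/7, 12/5,  49  ,  66.05,70, 81.02]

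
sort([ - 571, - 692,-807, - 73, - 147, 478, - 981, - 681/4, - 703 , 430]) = [-981, - 807, - 703, - 692,- 571,-681/4, - 147, - 73,430 , 478 ] 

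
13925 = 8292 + 5633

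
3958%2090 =1868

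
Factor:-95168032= - 2^5 * 2974001^1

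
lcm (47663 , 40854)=285978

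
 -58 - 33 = -91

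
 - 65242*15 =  - 978630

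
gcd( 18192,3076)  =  4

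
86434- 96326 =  - 9892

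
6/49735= 6/49735=0.00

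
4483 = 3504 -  - 979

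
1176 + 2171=3347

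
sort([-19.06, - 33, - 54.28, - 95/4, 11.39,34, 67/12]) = [ - 54.28,  -  33, - 95/4, - 19.06,67/12, 11.39, 34]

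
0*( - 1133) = 0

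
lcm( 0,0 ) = 0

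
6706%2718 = 1270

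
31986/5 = 6397+1/5  =  6397.20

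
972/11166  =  162/1861 = 0.09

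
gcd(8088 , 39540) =12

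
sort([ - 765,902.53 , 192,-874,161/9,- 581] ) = [-874,  -  765, - 581,161/9,192, 902.53] 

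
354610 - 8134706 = -7780096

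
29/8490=29/8490= 0.00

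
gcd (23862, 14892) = 6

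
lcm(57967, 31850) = 2898350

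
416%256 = 160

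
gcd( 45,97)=1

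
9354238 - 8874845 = 479393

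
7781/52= 149 + 33/52 = 149.63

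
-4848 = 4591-9439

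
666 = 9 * 74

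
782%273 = 236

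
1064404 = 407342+657062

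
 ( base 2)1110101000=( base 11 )781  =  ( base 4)32220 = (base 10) 936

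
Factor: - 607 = -607^1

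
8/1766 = 4/883 = 0.00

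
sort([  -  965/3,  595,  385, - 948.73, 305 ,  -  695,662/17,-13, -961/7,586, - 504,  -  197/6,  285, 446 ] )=[ - 948.73,-695, - 504,-965/3,- 961/7, - 197/6, - 13, 662/17, 285, 305, 385, 446,  586, 595 ] 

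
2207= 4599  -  2392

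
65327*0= 0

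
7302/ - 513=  - 15 + 131/171  =  - 14.23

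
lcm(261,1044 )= 1044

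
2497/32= 2497/32 = 78.03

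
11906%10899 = 1007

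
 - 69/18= - 4 + 1/6 = -  3.83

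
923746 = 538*1717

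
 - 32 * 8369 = -267808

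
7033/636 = 7033/636 =11.06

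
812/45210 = 406/22605=0.02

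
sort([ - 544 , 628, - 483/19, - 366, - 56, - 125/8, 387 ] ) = [ - 544, - 366,  -  56, - 483/19, - 125/8, 387, 628]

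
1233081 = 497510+735571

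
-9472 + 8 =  - 9464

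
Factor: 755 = 5^1*151^1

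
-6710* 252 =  - 1690920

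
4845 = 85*57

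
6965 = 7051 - 86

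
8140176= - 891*( - 9136 )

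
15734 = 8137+7597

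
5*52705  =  263525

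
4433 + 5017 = 9450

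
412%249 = 163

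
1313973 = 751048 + 562925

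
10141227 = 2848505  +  7292722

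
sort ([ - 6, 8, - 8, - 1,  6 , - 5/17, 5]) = [- 8,-6, - 1,- 5/17,  5,6,8 ]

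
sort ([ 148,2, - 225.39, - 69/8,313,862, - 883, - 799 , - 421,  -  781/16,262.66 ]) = [ - 883 ,-799, - 421, - 225.39,- 781/16, - 69/8,2, 148, 262.66, 313, 862]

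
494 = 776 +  - 282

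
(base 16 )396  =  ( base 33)RR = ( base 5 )12133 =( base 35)Q8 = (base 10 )918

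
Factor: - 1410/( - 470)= 3^1 = 3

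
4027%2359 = 1668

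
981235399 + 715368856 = 1696604255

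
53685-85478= - 31793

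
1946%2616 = 1946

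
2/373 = 2/373 =0.01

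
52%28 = 24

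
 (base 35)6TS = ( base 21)J0E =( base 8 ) 20311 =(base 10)8393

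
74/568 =37/284 = 0.13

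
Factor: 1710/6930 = 7^( - 1)*11^(  -  1 )*19^1 = 19/77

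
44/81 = 44/81 = 0.54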